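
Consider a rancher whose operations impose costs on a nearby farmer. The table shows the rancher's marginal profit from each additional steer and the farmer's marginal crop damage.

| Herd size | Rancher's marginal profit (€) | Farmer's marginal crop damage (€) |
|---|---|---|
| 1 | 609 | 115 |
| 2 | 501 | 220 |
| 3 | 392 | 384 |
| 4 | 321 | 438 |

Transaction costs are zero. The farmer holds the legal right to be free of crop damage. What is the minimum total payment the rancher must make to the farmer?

Efficient level: marginal profit ≥ marginal crop damage through level 3, so k* = 3.
With the farmer holding the right, the rancher must at least compensate total damage at k*: 115 + 220 + 384 = 719.

€719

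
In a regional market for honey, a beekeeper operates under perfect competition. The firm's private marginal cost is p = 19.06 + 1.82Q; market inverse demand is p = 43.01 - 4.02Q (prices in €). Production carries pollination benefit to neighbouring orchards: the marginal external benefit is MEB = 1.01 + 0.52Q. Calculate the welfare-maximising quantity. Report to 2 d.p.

Q* = 4.69

Social marginal cost = private MC − MEB = 18.05 + 1.30Q.
Set SMC = demand: 18.05 + 1.30Q = 43.01 - 4.02Q → Q* = 4.6917.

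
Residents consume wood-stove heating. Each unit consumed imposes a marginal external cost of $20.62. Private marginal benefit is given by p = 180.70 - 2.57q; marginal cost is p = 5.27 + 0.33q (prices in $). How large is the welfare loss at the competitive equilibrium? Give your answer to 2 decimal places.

Market equilibrium (private): 5.27 + 0.33q = 180.70 - 2.57q → q_m = 60.4931.
Social marginal benefit = demand − MEC = 160.08 - 2.57q.
Set SMB = MC: 160.08 - 2.57q = 5.27 + 0.33q → q* = 53.3828.
The welfare-loss triangle has base |q_m − q*| and height MEC(q_m) (the vertical gap between SMB and MC is zero at q* and MEC at q_m).
DWL = ½ × 7.1103 × 20.6200 = 73.3072.

DWL = $73.31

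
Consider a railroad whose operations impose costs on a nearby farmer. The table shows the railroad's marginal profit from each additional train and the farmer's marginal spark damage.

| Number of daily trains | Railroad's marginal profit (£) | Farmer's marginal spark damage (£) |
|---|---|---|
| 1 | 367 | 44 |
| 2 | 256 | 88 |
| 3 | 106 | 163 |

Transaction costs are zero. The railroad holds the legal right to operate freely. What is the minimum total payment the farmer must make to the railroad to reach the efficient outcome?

Left alone the railroad would choose level 3 (marginal profit stays positive).
Efficient level: k* = 2 (marginal profit ≥ marginal spark damage through 2).
The farmer must at least cover the railroad's forgone profit from cutting 3→2: 106 = 106.

£106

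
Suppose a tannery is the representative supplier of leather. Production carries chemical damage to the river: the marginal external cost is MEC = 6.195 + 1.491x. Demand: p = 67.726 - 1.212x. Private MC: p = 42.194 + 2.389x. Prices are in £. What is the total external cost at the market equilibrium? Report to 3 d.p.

Market equilibrium (private): 42.194 + 2.389x = 67.726 - 1.212x → x_m = 7.0903.
Total external cost = ∫₀^{x_m} (6.195 + 1.491x) dx = 6.195×7.0903 + ½×1.491×7.0903² = 81.4024.

£81.402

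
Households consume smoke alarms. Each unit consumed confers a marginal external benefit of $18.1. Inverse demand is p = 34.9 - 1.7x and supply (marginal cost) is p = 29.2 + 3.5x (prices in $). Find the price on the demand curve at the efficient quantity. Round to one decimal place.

Social marginal benefit = demand + MEB = 53.0 - 1.7x.
Set SMB = MC: 53.0 - 1.7x = 29.2 + 3.5x → x* = 4.5769.
Consumer price on the demand curve at x*: 34.9 − 1.7×4.5769 = 27.1193.

P = $27.1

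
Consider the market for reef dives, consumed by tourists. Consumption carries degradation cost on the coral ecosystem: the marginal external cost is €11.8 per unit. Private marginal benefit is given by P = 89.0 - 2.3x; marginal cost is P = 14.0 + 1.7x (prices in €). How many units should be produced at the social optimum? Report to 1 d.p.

Social marginal benefit = demand − MEC = 77.2 - 2.3x.
Set SMB = MC: 77.2 - 2.3x = 14.0 + 1.7x → x* = 15.8000.

x* = 15.8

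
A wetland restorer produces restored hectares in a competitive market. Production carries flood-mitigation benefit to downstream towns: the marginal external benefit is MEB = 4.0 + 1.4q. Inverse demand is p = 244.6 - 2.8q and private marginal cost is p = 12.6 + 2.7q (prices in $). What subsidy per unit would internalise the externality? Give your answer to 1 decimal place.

Social marginal cost = private MC − MEB = 8.6 + 1.3q.
Set SMC = demand: 8.6 + 1.3q = 244.6 - 2.8q → q* = 57.5610.
The Pigouvian subsidy equals MEB at q*: 4.0 + 1.4×57.5610 = 84.5854.

subsidy = $84.6 per unit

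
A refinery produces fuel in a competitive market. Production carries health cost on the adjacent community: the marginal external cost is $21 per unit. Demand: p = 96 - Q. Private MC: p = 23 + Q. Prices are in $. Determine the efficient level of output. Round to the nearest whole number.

Social marginal cost = private MC + MEC = 44 + Q.
Set SMC = demand: 44 + Q = 96 - Q → Q* = 26.0000.

Q* = 26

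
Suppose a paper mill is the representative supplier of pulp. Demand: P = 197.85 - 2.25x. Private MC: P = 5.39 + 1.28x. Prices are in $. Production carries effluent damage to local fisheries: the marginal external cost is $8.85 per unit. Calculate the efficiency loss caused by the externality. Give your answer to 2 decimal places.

DWL = $11.09

Market equilibrium (private): 5.39 + 1.28x = 197.85 - 2.25x → x_m = 54.5212.
Social marginal cost = private MC + MEC = 14.24 + 1.28x.
Set SMC = demand: 14.24 + 1.28x = 197.85 - 2.25x → x* = 52.0142.
The welfare-loss triangle has base |x_m − x*| and height MEC(x_m) (the vertical gap between SMC and demand is zero at x* and MEC at x_m).
DWL = ½ × 2.5070 × 8.8500 = 11.0935.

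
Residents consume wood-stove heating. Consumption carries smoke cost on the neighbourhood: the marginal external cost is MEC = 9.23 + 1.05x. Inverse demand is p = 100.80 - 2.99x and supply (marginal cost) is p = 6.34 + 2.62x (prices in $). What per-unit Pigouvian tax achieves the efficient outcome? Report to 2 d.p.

Social marginal benefit = demand − MEC = 91.57 - 4.04x.
Set SMB = MC: 91.57 - 4.04x = 6.34 + 2.62x → x* = 12.7973.
The Pigouvian tax equals MEC at x*: 9.23 + 1.05×12.7973 = 22.6672.

tax = $22.67 per unit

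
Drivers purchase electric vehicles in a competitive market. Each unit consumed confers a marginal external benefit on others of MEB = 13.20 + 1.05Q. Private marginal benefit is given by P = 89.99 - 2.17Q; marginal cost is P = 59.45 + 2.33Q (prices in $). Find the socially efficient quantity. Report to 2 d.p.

Social marginal benefit = demand + MEB = 103.19 - 1.12Q.
Set SMB = MC: 103.19 - 1.12Q = 59.45 + 2.33Q → Q* = 12.6783.

Q* = 12.68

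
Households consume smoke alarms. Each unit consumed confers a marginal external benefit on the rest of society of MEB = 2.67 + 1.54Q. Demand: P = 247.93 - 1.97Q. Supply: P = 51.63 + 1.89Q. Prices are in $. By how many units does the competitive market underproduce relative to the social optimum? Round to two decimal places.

Market equilibrium (private): 51.63 + 1.89Q = 247.93 - 1.97Q → Q_m = 50.8549.
Social marginal benefit = demand + MEB = 250.60 - 0.43Q.
Set SMB = MC: 250.60 - 0.43Q = 51.63 + 1.89Q → Q* = 85.7629.
Gap = |50.8549 − 85.7629| = 34.9080.

34.91 units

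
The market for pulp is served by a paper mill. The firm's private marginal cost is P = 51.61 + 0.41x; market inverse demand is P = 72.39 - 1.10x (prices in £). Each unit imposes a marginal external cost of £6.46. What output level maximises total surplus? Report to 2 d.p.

Social marginal cost = private MC + MEC = 58.07 + 0.41x.
Set SMC = demand: 58.07 + 0.41x = 72.39 - 1.10x → x* = 9.4834.

x* = 9.48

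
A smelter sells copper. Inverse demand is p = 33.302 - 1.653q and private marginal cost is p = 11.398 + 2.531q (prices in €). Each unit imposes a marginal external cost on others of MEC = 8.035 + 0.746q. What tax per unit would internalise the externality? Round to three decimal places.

tax = €10.134 per unit

Social marginal cost = private MC + MEC = 19.433 + 3.277q.
Set SMC = demand: 19.433 + 3.277q = 33.302 - 1.653q → q* = 2.8132.
The Pigouvian tax equals MEC at q*: 8.035 + 0.746×2.8132 = 10.1336.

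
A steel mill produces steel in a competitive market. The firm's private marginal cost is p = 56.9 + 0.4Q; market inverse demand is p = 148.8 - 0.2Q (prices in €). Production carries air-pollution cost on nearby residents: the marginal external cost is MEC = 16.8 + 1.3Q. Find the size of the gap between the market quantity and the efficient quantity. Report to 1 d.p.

Market equilibrium (private): 56.9 + 0.4Q = 148.8 - 0.2Q → Q_m = 153.1667.
Social marginal cost = private MC + MEC = 73.7 + 1.7Q.
Set SMC = demand: 73.7 + 1.7Q = 148.8 - 0.2Q → Q* = 39.5263.
Gap = |153.1667 − 39.5263| = 113.6404.

113.6 units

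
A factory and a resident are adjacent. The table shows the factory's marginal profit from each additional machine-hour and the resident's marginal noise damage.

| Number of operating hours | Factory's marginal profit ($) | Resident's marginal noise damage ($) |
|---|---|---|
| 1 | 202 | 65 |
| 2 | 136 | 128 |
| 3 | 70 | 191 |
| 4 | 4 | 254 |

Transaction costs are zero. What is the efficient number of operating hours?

2

Bargaining reaches the level where marginal profit last exceeds marginal noise damage.
That holds through level 2 (136 ≥ 128) but not at 3 (70 < 191).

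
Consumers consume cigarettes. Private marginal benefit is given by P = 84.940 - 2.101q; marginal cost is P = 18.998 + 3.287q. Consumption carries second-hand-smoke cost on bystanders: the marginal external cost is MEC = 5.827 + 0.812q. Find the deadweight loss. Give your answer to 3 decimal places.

Market equilibrium (private): 18.998 + 3.287q = 84.940 - 2.101q → q_m = 12.2387.
Social marginal benefit = demand − MEC = 79.113 - 2.913q.
Set SMB = MC: 79.113 - 2.913q = 18.998 + 3.287q → q* = 9.6960.
The welfare-loss triangle has base |q_m − q*| and height MEC(q_m) (the vertical gap between SMB and MC is zero at q* and MEC at q_m).
DWL = ½ × 2.5427 × 15.7648 = 20.0426.

DWL = 20.043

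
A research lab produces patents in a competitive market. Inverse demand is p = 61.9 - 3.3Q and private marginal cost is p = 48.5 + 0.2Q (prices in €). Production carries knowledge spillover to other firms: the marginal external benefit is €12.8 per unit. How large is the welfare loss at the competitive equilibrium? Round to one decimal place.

Market equilibrium (private): 48.5 + 0.2Q = 61.9 - 3.3Q → Q_m = 3.8286.
Social marginal cost = private MC − MEB = 35.7 + 0.2Q.
Set SMC = demand: 35.7 + 0.2Q = 61.9 - 3.3Q → Q* = 7.4857.
The loss is the area between SMC and demand from Q* to Q_m; with linear curves that's a triangle of height MEB(Q_m).
DWL = ½ × 3.6571 × 12.8000 = 23.4054.

DWL = €23.4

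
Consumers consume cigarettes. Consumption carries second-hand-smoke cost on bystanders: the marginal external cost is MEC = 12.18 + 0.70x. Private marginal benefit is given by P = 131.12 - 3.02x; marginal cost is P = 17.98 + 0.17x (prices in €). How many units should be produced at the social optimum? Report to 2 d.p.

Social marginal benefit = demand − MEC = 118.94 - 3.72x.
Set SMB = MC: 118.94 - 3.72x = 17.98 + 0.17x → x* = 25.9537.

x* = 25.95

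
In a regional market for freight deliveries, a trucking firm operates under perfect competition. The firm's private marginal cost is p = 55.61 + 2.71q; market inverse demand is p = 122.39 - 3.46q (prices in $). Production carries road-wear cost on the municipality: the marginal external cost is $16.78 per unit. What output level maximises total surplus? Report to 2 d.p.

Social marginal cost = private MC + MEC = 72.39 + 2.71q.
Set SMC = demand: 72.39 + 2.71q = 122.39 - 3.46q → q* = 8.1037.

q* = 8.10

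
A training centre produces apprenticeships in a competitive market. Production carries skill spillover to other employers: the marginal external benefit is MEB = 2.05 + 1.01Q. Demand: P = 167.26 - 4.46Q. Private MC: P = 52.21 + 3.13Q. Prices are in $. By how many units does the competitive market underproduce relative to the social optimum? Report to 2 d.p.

2.64 units

Market equilibrium (private): 52.21 + 3.13Q = 167.26 - 4.46Q → Q_m = 15.1581.
Social marginal cost = private MC − MEB = 50.16 + 2.12Q.
Set SMC = demand: 50.16 + 2.12Q = 167.26 - 4.46Q → Q* = 17.7964.
Gap = |15.1581 − 17.7964| = 2.6383.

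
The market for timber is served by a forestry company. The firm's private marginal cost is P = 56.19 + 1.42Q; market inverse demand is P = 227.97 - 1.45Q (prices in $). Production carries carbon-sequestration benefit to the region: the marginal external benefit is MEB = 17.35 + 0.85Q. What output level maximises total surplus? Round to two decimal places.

Q* = 93.63

Social marginal cost = private MC − MEB = 38.84 + 0.57Q.
Set SMC = demand: 38.84 + 0.57Q = 227.97 - 1.45Q → Q* = 93.6287.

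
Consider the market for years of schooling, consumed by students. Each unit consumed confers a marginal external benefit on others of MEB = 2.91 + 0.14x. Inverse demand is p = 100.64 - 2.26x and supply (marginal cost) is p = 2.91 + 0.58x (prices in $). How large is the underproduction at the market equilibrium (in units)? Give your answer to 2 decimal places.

Market equilibrium (private): 2.91 + 0.58x = 100.64 - 2.26x → x_m = 34.4120.
Social marginal benefit = demand + MEB = 103.55 - 2.12x.
Set SMB = MC: 103.55 - 2.12x = 2.91 + 0.58x → x* = 37.2741.
Gap = |34.4120 − 37.2741| = 2.8621.

2.86 units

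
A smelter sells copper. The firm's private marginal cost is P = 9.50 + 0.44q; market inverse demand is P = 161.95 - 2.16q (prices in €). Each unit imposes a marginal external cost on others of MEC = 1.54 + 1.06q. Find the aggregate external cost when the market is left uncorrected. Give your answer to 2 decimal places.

€1912.45

Market equilibrium (private): 9.50 + 0.44q = 161.95 - 2.16q → q_m = 58.6346.
Total external cost = ∫₀^{q_m} (1.54 + 1.06q) dq = 1.54×58.6346 + ½×1.06×58.6346² = 1912.4459.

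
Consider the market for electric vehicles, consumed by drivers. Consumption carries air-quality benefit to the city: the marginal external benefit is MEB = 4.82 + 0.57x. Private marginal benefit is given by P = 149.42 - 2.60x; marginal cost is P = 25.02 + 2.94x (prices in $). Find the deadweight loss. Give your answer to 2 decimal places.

Market equilibrium (private): 25.02 + 2.94x = 149.42 - 2.60x → x_m = 22.4549.
Social marginal benefit = demand + MEB = 154.24 - 2.03x.
Set SMB = MC: 154.24 - 2.03x = 25.02 + 2.94x → x* = 26.0000.
Between x* and x_m the wedge SMB − MC runs linearly from 0 to MEB(x_m), so the loss is a triangle.
DWL = ½ × 3.5451 × 17.6193 = 31.2311.

DWL = $31.23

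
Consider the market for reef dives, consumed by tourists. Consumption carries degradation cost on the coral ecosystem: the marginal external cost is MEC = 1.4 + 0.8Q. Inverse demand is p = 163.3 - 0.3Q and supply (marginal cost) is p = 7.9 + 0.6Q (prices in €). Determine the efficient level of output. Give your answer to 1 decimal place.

Q* = 90.6

Social marginal benefit = demand − MEC = 161.9 - 1.1Q.
Set SMB = MC: 161.9 - 1.1Q = 7.9 + 0.6Q → Q* = 90.5882.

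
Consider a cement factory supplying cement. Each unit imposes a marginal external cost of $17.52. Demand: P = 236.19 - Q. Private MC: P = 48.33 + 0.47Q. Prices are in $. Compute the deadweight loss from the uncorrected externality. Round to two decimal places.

Market equilibrium (private): 48.33 + 0.47Q = 236.19 - Q → Q_m = 127.7959.
Social marginal cost = private MC + MEC = 65.85 + 0.47Q.
Set SMC = demand: 65.85 + 0.47Q = 236.19 - Q → Q* = 115.8776.
The loss is the area between SMC and demand from Q* to Q_m; with linear curves that's a triangle of height MEC(Q_m).
DWL = ½ × 11.9183 × 17.5200 = 104.4043.

DWL = $104.40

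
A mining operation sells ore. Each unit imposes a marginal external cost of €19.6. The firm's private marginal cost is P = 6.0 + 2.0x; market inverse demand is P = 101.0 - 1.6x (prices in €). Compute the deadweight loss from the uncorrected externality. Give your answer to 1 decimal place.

Market equilibrium (private): 6.0 + 2.0x = 101.0 - 1.6x → x_m = 26.3889.
Social marginal cost = private MC + MEC = 25.6 + 2.0x.
Set SMC = demand: 25.6 + 2.0x = 101.0 - 1.6x → x* = 20.9444.
Height of the DWL triangle at x_m is SMC(x_m) − demand(x_m) = MEC(x_m) = 19.6000.
DWL = ½ × 5.4445 × 19.6000 = 53.3561.

DWL = €53.4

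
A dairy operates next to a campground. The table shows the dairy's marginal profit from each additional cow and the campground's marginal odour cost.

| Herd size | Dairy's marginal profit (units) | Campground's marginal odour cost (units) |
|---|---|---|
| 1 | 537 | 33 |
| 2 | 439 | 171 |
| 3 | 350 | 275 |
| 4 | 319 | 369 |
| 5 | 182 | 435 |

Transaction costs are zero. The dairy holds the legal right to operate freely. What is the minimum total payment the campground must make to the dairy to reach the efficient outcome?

Left alone the dairy would choose level 5 (marginal profit stays positive).
Efficient level: k* = 3 (marginal profit ≥ marginal odour cost through 3).
The campground must at least cover the dairy's forgone profit from cutting 5→3: 319 + 182 = 501.

501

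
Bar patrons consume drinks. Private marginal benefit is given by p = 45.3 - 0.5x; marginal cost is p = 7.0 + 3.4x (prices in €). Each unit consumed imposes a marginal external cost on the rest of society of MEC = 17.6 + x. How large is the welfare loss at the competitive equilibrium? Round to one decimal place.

Market equilibrium (private): 7.0 + 3.4x = 45.3 - 0.5x → x_m = 9.8205.
Social marginal benefit = demand − MEC = 27.7 - 1.5x.
Set SMB = MC: 27.7 - 1.5x = 7.0 + 3.4x → x* = 4.2245.
The loss is the area between SMB and MC from x* to x_m; with linear curves that's a triangle of height MEC(x_m).
DWL = ½ × 5.5960 × 27.4205 = 76.7226.

DWL = €76.7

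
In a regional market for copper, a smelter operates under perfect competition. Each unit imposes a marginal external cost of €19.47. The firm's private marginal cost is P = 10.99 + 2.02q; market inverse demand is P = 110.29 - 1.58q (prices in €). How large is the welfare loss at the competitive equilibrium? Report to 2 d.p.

DWL = €52.65

Market equilibrium (private): 10.99 + 2.02q = 110.29 - 1.58q → q_m = 27.5833.
Social marginal cost = private MC + MEC = 30.46 + 2.02q.
Set SMC = demand: 30.46 + 2.02q = 110.29 - 1.58q → q* = 22.1750.
Between q* and q_m the wedge SMC − demand runs linearly from 0 to MEC(q_m), so the loss is a triangle.
DWL = ½ × 5.4083 × 19.4700 = 52.6498.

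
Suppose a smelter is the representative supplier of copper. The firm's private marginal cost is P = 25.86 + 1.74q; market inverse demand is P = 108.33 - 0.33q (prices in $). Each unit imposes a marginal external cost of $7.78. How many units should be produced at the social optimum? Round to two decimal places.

q* = 36.08

Social marginal cost = private MC + MEC = 33.64 + 1.74q.
Set SMC = demand: 33.64 + 1.74q = 108.33 - 0.33q → q* = 36.0821.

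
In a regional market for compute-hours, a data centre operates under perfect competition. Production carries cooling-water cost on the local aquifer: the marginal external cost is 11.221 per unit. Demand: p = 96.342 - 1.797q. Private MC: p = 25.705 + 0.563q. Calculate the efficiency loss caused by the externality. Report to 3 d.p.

Market equilibrium (private): 25.705 + 0.563q = 96.342 - 1.797q → q_m = 29.9309.
Social marginal cost = private MC + MEC = 36.926 + 0.563q.
Set SMC = demand: 36.926 + 0.563q = 96.342 - 1.797q → q* = 25.1763.
Height of the DWL triangle at q_m is SMC(q_m) − demand(q_m) = MEC(q_m) = 11.2210.
DWL = ½ × 4.7546 × 11.2210 = 26.6757.

DWL = 26.676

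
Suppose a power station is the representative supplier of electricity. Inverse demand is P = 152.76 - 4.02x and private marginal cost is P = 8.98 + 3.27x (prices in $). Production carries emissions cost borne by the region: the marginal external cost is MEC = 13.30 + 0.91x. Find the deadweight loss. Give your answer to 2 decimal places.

Market equilibrium (private): 8.98 + 3.27x = 152.76 - 4.02x → x_m = 19.7229.
Social marginal cost = private MC + MEC = 22.28 + 4.18x.
Set SMC = demand: 22.28 + 4.18x = 152.76 - 4.02x → x* = 15.9122.
Between x* and x_m the wedge SMC − demand runs linearly from 0 to MEC(x_m), so the loss is a triangle.
DWL = ½ × 3.8107 × 31.2478 = 59.5380.

DWL = $59.54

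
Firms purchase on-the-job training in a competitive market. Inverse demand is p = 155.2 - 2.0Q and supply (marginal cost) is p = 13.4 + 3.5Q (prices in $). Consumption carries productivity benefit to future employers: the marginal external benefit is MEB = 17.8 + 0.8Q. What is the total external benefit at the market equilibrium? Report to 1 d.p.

Market equilibrium (private): 13.4 + 3.5Q = 155.2 - 2.0Q → Q_m = 25.7818.
Total external benefit = ∫₀^{Q_m} (17.8 + 0.8Q) dQ = 17.8×25.7818 + ½×0.8×25.7818² = 724.7965.

$724.8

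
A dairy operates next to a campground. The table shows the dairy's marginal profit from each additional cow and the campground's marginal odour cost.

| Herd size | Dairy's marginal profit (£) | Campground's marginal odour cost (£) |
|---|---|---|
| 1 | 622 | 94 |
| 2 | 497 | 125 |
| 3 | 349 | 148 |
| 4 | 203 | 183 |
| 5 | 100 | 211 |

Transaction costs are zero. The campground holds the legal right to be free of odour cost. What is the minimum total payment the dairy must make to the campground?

£550

Efficient level: marginal profit ≥ marginal odour cost through level 4, so k* = 4.
With the campground holding the right, the dairy must at least compensate total damage at k*: 94 + 125 + 148 + 183 = 550.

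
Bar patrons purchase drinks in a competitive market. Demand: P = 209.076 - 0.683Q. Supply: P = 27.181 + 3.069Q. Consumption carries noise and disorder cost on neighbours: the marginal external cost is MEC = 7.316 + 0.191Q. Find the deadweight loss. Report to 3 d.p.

DWL = 34.840

Market equilibrium (private): 27.181 + 3.069Q = 209.076 - 0.683Q → Q_m = 48.4795.
Social marginal benefit = demand − MEC = 201.760 - 0.874Q.
Set SMB = MC: 201.760 - 0.874Q = 27.181 + 3.069Q → Q* = 44.2757.
The loss is the area between SMB and MC from Q* to Q_m; with linear curves that's a triangle of height MEC(Q_m).
DWL = ½ × 4.2038 × 16.5756 = 34.8403.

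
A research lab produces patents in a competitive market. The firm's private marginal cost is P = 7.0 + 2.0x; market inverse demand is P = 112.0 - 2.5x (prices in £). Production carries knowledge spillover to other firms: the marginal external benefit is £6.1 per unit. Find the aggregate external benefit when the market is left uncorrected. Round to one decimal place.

Market equilibrium (private): 7.0 + 2.0x = 112.0 - 2.5x → x_m = 23.3333.
Total external benefit = MEB × x_m = 6.1 × 23.3333 = 142.3331.

£142.3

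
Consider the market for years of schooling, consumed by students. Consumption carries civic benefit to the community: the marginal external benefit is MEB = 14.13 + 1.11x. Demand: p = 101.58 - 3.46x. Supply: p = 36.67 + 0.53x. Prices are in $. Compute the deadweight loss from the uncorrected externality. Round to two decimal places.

Market equilibrium (private): 36.67 + 0.53x = 101.58 - 3.46x → x_m = 16.2682.
Social marginal benefit = demand + MEB = 115.71 - 2.35x.
Set SMB = MC: 115.71 - 2.35x = 36.67 + 0.53x → x* = 27.4444.
The welfare-loss triangle has base |x_m − x*| and height MEB(x_m) (the vertical gap between SMB and MC is zero at x* and MEB at x_m).
DWL = ½ × 11.1762 × 32.1877 = 179.8681.

DWL = $179.87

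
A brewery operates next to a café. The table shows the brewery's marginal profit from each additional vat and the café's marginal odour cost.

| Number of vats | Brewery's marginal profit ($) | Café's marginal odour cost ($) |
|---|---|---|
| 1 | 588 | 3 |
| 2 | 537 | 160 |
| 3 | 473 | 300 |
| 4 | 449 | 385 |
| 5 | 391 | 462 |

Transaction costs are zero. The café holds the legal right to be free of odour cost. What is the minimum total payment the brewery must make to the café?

$848

Efficient level: marginal profit ≥ marginal odour cost through level 4, so k* = 4.
With the café holding the right, the brewery must at least compensate total damage at k*: 3 + 160 + 300 + 385 = 848.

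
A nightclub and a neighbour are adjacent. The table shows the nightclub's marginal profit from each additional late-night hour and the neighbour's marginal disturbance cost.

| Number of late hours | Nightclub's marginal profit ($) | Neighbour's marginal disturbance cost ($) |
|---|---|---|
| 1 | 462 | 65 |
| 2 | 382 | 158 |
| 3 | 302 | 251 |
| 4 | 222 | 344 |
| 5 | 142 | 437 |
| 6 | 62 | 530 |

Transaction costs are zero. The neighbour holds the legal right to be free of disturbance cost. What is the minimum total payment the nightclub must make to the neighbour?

$474

Efficient level: marginal profit ≥ marginal disturbance cost through level 3, so k* = 3.
With the neighbour holding the right, the nightclub must at least compensate total damage at k*: 65 + 158 + 251 = 474.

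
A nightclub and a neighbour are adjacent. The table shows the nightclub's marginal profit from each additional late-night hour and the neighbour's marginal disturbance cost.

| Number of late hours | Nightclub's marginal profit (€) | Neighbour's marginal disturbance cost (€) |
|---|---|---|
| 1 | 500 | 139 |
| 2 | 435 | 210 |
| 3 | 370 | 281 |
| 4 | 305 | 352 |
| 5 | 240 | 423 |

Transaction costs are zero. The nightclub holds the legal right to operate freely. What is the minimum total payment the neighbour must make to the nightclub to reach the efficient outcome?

Left alone the nightclub would choose level 5 (marginal profit stays positive).
Efficient level: k* = 3 (marginal profit ≥ marginal disturbance cost through 3).
The neighbour must at least cover the nightclub's forgone profit from cutting 5→3: 305 + 240 = 545.

€545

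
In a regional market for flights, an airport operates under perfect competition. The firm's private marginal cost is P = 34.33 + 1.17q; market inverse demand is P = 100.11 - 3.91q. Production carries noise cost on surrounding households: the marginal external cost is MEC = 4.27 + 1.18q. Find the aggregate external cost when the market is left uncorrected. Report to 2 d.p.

Market equilibrium (private): 34.33 + 1.17q = 100.11 - 3.91q → q_m = 12.9488.
Total external cost = ∫₀^{q_m} (4.27 + 1.18q) dq = 4.27×12.9488 + ½×1.18×12.9488² = 154.2175.

154.22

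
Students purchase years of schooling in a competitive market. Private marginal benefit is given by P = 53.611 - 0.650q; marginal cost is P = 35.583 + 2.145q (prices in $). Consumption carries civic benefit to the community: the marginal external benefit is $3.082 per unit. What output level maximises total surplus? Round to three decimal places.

Social marginal benefit = demand + MEB = 56.693 - 0.650q.
Set SMB = MC: 56.693 - 0.650q = 35.583 + 2.145q → q* = 7.5528.

q* = 7.553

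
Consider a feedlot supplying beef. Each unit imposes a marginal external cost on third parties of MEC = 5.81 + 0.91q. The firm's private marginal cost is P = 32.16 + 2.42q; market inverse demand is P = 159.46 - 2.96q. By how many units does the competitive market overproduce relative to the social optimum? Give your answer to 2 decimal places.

Market equilibrium (private): 32.16 + 2.42q = 159.46 - 2.96q → q_m = 23.6617.
Social marginal cost = private MC + MEC = 37.97 + 3.33q.
Set SMC = demand: 37.97 + 3.33q = 159.46 - 2.96q → q* = 19.3148.
Gap = |23.6617 − 19.3148| = 4.3469.

4.35 units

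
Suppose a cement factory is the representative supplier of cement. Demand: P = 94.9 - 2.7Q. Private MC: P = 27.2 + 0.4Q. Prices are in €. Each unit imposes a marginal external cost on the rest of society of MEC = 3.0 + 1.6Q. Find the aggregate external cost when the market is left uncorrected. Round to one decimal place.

Market equilibrium (private): 27.2 + 0.4Q = 94.9 - 2.7Q → Q_m = 21.8387.
Total external cost = ∫₀^{Q_m} (3.0 + 1.6Q) dQ = 3.0×21.8387 + ½×1.6×21.8387² = 447.0592.

€447.1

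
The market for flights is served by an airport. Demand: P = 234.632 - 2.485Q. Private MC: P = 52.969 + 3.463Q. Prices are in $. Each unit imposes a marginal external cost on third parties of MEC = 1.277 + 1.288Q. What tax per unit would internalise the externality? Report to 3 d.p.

Social marginal cost = private MC + MEC = 54.246 + 4.751Q.
Set SMC = demand: 54.246 + 4.751Q = 234.632 - 2.485Q → Q* = 24.9290.
The Pigouvian tax equals MEC at Q*: 1.277 + 1.288×24.9290 = 33.3856.

tax = $33.386 per unit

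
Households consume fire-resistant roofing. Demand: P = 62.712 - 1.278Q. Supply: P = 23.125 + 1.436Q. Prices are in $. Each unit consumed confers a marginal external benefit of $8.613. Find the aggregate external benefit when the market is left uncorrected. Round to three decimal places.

$125.631

Market equilibrium (private): 23.125 + 1.436Q = 62.712 - 1.278Q → Q_m = 14.5862.
Total external benefit = MEB × Q_m = 8.613 × 14.5862 = 125.6309.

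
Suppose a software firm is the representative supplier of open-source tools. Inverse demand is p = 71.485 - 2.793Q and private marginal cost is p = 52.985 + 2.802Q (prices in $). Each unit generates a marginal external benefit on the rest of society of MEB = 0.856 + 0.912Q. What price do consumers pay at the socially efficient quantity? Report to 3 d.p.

P = $59.941

Social marginal cost = private MC − MEB = 52.129 + 1.890Q.
Set SMC = demand: 52.129 + 1.890Q = 71.485 - 2.793Q → Q* = 4.1332.
Consumer price on the demand curve at Q*: 71.485 − 2.793×4.1332 = 59.9410.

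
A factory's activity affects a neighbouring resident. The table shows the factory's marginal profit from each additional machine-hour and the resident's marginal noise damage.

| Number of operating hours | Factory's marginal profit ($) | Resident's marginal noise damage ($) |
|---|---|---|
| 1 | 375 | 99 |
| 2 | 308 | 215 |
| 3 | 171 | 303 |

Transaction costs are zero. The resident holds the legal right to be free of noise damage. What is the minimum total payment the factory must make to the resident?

Efficient level: marginal profit ≥ marginal noise damage through level 2, so k* = 2.
With the resident holding the right, the factory must at least compensate total damage at k*: 99 + 215 = 314.

$314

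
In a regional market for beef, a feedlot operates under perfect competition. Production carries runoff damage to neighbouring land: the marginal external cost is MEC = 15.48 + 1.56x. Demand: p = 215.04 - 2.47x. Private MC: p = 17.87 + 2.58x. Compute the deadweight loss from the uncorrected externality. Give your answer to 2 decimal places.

DWL = 441.39

Market equilibrium (private): 17.87 + 2.58x = 215.04 - 2.47x → x_m = 39.0436.
Social marginal cost = private MC + MEC = 33.35 + 4.14x.
Set SMC = demand: 33.35 + 4.14x = 215.04 - 2.47x → x* = 27.4871.
Height of the DWL triangle at x_m is SMC(x_m) − demand(x_m) = MEC(x_m) = 76.3880.
DWL = ½ × 11.5565 × 76.3880 = 441.3890.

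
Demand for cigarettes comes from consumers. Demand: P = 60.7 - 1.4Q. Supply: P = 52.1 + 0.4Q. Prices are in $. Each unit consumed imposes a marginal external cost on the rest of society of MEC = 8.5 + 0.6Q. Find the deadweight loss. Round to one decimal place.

Market equilibrium (private): 52.1 + 0.4Q = 60.7 - 1.4Q → Q_m = 4.7778.
Social marginal benefit = demand − MEC = 52.2 - 2.0Q.
Set SMB = MC: 52.2 - 2.0Q = 52.1 + 0.4Q → Q* = 0.0417.
The welfare-loss triangle has base |Q_m − Q*| and height MEC(Q_m) (the vertical gap between SMB and MC is zero at Q* and MEC at Q_m).
DWL = ½ × 4.7361 × 11.3667 = 26.9169.

DWL = $26.9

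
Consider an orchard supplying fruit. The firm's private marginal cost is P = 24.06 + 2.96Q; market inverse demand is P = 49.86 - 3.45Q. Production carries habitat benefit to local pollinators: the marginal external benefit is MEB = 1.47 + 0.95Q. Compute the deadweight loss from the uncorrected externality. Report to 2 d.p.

Market equilibrium (private): 24.06 + 2.96Q = 49.86 - 3.45Q → Q_m = 4.0250.
Social marginal cost = private MC − MEB = 22.59 + 2.01Q.
Set SMC = demand: 22.59 + 2.01Q = 49.86 - 3.45Q → Q* = 4.9945.
Between Q* and Q_m the wedge demand − SMC runs linearly from 0 to MEB(Q_m), so the loss is a triangle.
DWL = ½ × 0.9695 × 5.2937 = 2.5661.

DWL = 2.57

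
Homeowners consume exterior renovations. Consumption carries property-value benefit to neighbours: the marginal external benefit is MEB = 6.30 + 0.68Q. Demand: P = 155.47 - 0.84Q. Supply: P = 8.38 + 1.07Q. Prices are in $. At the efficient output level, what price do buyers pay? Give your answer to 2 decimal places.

Social marginal benefit = demand + MEB = 161.77 - 0.16Q.
Set SMB = MC: 161.77 - 0.16Q = 8.38 + 1.07Q → Q* = 124.7073.
Consumer price on the demand curve at Q*: 155.47 − 0.84×124.7073 = 50.7159.

P = $50.72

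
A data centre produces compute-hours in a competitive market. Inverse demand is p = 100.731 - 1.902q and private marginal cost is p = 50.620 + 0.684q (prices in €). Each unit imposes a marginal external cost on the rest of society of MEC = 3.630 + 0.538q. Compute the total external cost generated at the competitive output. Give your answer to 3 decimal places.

Market equilibrium (private): 50.620 + 0.684q = 100.731 - 1.902q → q_m = 19.3778.
Total external cost = ∫₀^{q_m} (3.630 + 0.538q) dq = 3.630×19.3778 + ½×0.538×19.3778² = 171.3507.

€171.351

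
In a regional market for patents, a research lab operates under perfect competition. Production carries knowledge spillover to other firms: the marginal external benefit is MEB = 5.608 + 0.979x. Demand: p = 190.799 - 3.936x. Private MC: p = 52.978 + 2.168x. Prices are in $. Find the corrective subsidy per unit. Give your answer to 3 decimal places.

subsidy = $33.006 per unit

Social marginal cost = private MC − MEB = 47.370 + 1.189x.
Set SMC = demand: 47.370 + 1.189x = 190.799 - 3.936x → x* = 27.9861.
The Pigouvian subsidy equals MEB at x*: 5.608 + 0.979×27.9861 = 33.0064.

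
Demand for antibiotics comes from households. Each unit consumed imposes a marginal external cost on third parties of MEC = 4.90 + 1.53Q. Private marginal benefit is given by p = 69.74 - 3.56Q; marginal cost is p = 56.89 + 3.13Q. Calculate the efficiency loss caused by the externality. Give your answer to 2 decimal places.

Market equilibrium (private): 56.89 + 3.13Q = 69.74 - 3.56Q → Q_m = 1.9208.
Social marginal benefit = demand − MEC = 64.84 - 5.09Q.
Set SMB = MC: 64.84 - 5.09Q = 56.89 + 3.13Q → Q* = 0.9672.
Height of the DWL triangle at Q_m is MC(Q_m) − SMB(Q_m) = MEC(Q_m) = 7.8388.
DWL = ½ × 0.9536 × 7.8388 = 3.7375.

DWL = 3.74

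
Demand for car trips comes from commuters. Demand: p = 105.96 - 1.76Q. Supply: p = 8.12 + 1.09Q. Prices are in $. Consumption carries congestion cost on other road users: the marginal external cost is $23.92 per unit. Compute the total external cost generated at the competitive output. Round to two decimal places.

$821.17

Market equilibrium (private): 8.12 + 1.09Q = 105.96 - 1.76Q → Q_m = 34.3298.
Total external cost = MEC × Q_m = 23.92 × 34.3298 = 821.1688.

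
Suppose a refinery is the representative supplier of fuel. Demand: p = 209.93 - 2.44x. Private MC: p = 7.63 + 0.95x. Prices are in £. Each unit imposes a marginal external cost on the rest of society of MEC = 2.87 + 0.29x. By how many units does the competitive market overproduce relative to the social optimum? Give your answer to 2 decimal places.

5.48 units

Market equilibrium (private): 7.63 + 0.95x = 209.93 - 2.44x → x_m = 59.6755.
Social marginal cost = private MC + MEC = 10.50 + 1.24x.
Set SMC = demand: 10.50 + 1.24x = 209.93 - 2.44x → x* = 54.1929.
Gap = |59.6755 − 54.1929| = 5.4826.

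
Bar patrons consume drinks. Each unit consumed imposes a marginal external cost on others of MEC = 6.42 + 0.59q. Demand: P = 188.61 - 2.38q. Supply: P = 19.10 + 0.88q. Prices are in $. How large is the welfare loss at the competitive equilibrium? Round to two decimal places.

Market equilibrium (private): 19.10 + 0.88q = 188.61 - 2.38q → q_m = 51.9969.
Social marginal benefit = demand − MEC = 182.19 - 2.97q.
Set SMB = MC: 182.19 - 2.97q = 19.10 + 0.88q → q* = 42.3610.
Between q* and q_m the wedge MC − SMB runs linearly from 0 to MEC(q_m), so the loss is a triangle.
DWL = ½ × 9.6359 × 37.0982 = 178.7373.

DWL = $178.74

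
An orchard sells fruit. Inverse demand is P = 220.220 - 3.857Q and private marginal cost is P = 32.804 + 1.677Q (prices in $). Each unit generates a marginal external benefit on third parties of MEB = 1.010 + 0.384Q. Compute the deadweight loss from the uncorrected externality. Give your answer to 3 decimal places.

DWL = $19.069

Market equilibrium (private): 32.804 + 1.677Q = 220.220 - 3.857Q → Q_m = 33.8663.
Social marginal cost = private MC − MEB = 31.794 + 1.293Q.
Set SMC = demand: 31.794 + 1.293Q = 220.220 - 3.857Q → Q* = 36.5876.
The welfare-loss triangle has base |Q_m − Q*| and height MEB(Q_m) (the vertical gap between SMC and demand is zero at Q* and MEB at Q_m).
DWL = ½ × 2.7213 × 14.0147 = 19.0691.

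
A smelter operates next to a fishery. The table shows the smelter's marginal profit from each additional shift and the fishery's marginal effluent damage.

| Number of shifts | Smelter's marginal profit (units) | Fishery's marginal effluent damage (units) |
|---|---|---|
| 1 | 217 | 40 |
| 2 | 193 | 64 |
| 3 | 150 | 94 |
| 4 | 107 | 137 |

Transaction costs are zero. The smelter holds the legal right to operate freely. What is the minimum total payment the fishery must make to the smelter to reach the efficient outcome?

Left alone the smelter would choose level 4 (marginal profit stays positive).
Efficient level: k* = 3 (marginal profit ≥ marginal effluent damage through 3).
The fishery must at least cover the smelter's forgone profit from cutting 4→3: 107 = 107.

107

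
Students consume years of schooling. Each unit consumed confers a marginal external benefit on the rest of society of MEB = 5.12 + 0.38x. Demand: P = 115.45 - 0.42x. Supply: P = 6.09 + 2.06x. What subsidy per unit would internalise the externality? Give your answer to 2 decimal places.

subsidy = 25.84 per unit

Social marginal benefit = demand + MEB = 120.57 - 0.04x.
Set SMB = MC: 120.57 - 0.04x = 6.09 + 2.06x → x* = 54.5143.
The Pigouvian subsidy equals MEB at x*: 5.12 + 0.38×54.5143 = 25.8354.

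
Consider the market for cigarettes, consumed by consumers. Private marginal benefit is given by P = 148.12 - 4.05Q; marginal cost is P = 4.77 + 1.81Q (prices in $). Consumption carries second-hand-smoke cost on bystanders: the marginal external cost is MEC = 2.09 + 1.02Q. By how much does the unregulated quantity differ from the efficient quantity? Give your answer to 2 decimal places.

Market equilibrium (private): 4.77 + 1.81Q = 148.12 - 4.05Q → Q_m = 24.4625.
Social marginal benefit = demand − MEC = 146.03 - 5.07Q.
Set SMB = MC: 146.03 - 5.07Q = 4.77 + 1.81Q → Q* = 20.5320.
Gap = |24.4625 − 20.5320| = 3.9305.

3.93 units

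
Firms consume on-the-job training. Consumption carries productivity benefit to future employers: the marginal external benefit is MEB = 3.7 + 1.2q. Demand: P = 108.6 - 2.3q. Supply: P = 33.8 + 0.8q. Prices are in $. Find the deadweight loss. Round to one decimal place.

DWL = $280.6

Market equilibrium (private): 33.8 + 0.8q = 108.6 - 2.3q → q_m = 24.1290.
Social marginal benefit = demand + MEB = 112.3 - 1.1q.
Set SMB = MC: 112.3 - 1.1q = 33.8 + 0.8q → q* = 41.3158.
The loss is the area between SMB and MC from q* to q_m; with linear curves that's a triangle of height MEB(q_m).
DWL = ½ × 17.1868 × 32.6548 = 280.6158.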